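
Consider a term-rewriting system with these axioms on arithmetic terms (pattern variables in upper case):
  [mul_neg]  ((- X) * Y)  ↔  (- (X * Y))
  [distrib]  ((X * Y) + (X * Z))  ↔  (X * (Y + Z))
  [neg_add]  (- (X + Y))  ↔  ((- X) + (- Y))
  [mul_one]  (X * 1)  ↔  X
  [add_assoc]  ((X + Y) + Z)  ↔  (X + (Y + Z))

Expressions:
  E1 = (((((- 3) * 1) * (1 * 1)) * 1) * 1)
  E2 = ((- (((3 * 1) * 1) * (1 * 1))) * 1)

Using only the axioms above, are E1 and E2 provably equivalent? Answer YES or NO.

(1) ((((- 3) * 1) * (1 * 1)) * 1)  =[mul_one →]=  (((- 3) * 1) * (1 * 1))    ⊢ ((((- 3) * 1) * (1 * 1)) * 1)
(2) ((- 3) * 1)  =[mul_one →]=  (- 3)    ⊢ (((- 3) * (1 * 1)) * 1)
(3) (1 * 1)  =[mul_one →]=  1    ⊢ (((- 3) * 1) * 1)
(4) (((- 3) * 1) * 1)  =[mul_one →]=  ((- 3) * 1)
(5) ((- 3) * 1)  =[mul_one →]=  (- 3)
(6) 3  =[mul_one ←]=  (3 * 1)    ⊢ (- (3 * 1))
(7) 3  =[mul_one ←]=  (3 * 1)    ⊢ (- ((3 * 1) * 1))
(8) (- ((3 * 1) * 1))  =[mul_neg ←]=  ((- (3 * 1)) * 1)
(9) (3 * 1)  =[mul_one ←]=  ((3 * 1) * 1)    ⊢ ((- ((3 * 1) * 1)) * 1)
(10) 1  =[mul_one ←]=  (1 * 1)    ⊢ ((- ((3 * 1) * (1 * 1))) * 1)
(11) 3  =[mul_one ←]=  (3 * 1)    ⊢ E2

YES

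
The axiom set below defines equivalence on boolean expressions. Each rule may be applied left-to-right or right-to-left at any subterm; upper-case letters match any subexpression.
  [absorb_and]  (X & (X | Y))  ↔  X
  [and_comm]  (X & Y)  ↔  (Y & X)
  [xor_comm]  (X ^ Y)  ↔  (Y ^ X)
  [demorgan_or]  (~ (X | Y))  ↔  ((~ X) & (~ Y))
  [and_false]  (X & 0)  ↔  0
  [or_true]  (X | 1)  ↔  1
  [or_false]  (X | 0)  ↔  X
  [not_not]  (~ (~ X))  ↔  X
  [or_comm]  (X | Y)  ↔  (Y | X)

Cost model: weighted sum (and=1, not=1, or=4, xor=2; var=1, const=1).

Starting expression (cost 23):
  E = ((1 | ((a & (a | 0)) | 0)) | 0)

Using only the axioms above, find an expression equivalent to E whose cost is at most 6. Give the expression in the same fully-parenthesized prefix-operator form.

(1) (a & (a | 0))  =[absorb_and →]=  a    ⊢ ((1 | (a | 0)) | 0)
(2) ((1 | (a | 0)) | 0)  =[or_false →]=  (1 | (a | 0))
(3) (a | 0)  =[or_false →]=  a    ⊢ cost 6, within 6

(1 | a)   [cost 6]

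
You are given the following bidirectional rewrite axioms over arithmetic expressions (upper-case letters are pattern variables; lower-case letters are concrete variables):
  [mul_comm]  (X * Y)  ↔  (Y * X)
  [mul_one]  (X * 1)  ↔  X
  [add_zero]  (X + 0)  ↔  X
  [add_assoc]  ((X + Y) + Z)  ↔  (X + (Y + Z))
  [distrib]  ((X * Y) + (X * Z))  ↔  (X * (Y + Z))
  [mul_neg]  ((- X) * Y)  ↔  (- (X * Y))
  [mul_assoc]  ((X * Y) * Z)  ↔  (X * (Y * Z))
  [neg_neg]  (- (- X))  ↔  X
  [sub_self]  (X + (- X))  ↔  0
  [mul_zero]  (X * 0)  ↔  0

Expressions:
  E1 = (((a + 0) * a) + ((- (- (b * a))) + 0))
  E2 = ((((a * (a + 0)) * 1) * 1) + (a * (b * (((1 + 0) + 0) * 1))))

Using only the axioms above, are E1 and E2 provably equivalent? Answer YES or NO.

step 1: neg_neg (→) rewrites (- (- (b * a))) into (b * a), now (((a + 0) * a) + ((b * a) + 0))
step 2: add_zero (→) rewrites (a + 0) into a, now ((a * a) + ((b * a) + 0))
step 3: add_zero (→) rewrites ((b * a) + 0) into (b * a), now ((a * a) + (b * a))
step 4: mul_comm (→) rewrites (b * a) into (a * b), now ((a * a) + (a * b))
step 5: add_zero (←) rewrites a into (a + 0), now ((a * (a + 0)) + (a * b))
step 6: mul_one (←) rewrites (a * (a + 0)) into ((a * (a + 0)) * 1), now (((a * (a + 0)) * 1) + (a * b))
step 7: mul_one (←) rewrites b into (b * 1), now (((a * (a + 0)) * 1) + (a * (b * 1)))
step 8: mul_one (←) rewrites 1 into (1 * 1), now (((a * (a + 0)) * 1) + (a * (b * (1 * 1))))
step 9: mul_one (←) rewrites ((a * (a + 0)) * 1) into (((a * (a + 0)) * 1) * 1), now ((((a * (a + 0)) * 1) * 1) + (a * (b * (1 * 1))))
step 10: add_zero (←) rewrites 1 into (1 + 0), now ((((a * (a + 0)) * 1) * 1) + (a * (b * ((1 + 0) * 1))))
step 11: add_zero (←) rewrites 1 into (1 + 0), which is E2

YES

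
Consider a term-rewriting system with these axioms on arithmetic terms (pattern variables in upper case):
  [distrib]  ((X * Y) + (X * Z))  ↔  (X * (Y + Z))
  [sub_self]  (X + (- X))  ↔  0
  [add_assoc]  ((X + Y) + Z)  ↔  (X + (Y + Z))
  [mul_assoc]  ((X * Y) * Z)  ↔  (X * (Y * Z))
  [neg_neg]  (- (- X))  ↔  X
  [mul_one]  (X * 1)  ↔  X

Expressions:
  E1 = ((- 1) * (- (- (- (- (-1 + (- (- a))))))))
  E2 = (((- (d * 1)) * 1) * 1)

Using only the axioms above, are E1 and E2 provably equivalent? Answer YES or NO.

Every axiom is a valid identity, so a rewrite proof would force E1 and E2 to agree under every assignment.
At a=0, d=0: E1 = 1 but E2 = 0; they differ, so no derivation exists.

NO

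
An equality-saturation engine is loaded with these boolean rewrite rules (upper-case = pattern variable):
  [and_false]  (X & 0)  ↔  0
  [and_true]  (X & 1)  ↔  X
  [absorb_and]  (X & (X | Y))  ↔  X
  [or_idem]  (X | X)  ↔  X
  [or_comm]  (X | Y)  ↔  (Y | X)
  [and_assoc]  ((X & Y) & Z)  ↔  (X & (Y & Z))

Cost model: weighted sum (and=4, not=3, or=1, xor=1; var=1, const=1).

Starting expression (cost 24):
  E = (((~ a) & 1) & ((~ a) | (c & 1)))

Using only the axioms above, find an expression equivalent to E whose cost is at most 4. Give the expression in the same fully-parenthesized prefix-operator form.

(~ a)   [cost 4]

step 1: and_true (→) rewrites ((~ a) & 1) into (~ a), now ((~ a) & ((~ a) | (c & 1)))
step 2: and_true (→) rewrites (c & 1) into c, now ((~ a) & ((~ a) | c))
step 3: absorb_and (→) rewrites ((~ a) & ((~ a) | c)) into (~ a), reaching cost 4 (bound 4)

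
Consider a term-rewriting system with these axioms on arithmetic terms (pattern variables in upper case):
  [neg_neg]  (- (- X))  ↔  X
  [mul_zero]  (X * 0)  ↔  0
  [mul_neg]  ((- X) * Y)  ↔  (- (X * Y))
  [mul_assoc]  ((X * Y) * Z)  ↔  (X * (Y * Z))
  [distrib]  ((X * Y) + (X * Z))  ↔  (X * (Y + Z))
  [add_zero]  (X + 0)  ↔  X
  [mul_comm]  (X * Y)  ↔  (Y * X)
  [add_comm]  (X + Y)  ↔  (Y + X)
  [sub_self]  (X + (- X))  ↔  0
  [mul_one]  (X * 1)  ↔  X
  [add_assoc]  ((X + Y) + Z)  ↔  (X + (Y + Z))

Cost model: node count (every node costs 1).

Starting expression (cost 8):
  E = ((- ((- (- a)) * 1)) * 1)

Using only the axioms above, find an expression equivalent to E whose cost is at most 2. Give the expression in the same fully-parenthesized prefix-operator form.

step 1: mul_one (→) rewrites ((- (- a)) * 1) into (- (- a)), now ((- (- (- a))) * 1)
step 2: neg_neg (→) rewrites (- (- a)) into a, now ((- a) * 1)
step 3: mul_one (→) rewrites ((- a) * 1) into (- a), reaching cost 2 (bound 2)

(- a)   [cost 2]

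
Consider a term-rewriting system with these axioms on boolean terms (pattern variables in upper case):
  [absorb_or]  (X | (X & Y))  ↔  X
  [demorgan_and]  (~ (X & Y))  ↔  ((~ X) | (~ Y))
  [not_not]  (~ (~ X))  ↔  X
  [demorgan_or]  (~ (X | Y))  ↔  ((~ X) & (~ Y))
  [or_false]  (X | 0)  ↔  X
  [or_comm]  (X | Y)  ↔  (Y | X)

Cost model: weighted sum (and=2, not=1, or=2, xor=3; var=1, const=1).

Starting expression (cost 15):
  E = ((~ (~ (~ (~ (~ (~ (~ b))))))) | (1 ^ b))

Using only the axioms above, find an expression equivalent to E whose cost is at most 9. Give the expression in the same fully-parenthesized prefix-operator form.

((~ b) | (1 ^ b))   [cost 9]

(1) (~ (~ b))  =[not_not →]=  b    ⊢ ((~ (~ (~ (~ (~ b))))) | (1 ^ b))
(2) (~ (~ (~ (~ (~ b)))))  =[not_not →]=  (~ (~ (~ b)))    ⊢ ((~ (~ (~ b))) | (1 ^ b))
(3) (~ (~ b))  =[not_not →]=  b    ⊢ cost 9, within 9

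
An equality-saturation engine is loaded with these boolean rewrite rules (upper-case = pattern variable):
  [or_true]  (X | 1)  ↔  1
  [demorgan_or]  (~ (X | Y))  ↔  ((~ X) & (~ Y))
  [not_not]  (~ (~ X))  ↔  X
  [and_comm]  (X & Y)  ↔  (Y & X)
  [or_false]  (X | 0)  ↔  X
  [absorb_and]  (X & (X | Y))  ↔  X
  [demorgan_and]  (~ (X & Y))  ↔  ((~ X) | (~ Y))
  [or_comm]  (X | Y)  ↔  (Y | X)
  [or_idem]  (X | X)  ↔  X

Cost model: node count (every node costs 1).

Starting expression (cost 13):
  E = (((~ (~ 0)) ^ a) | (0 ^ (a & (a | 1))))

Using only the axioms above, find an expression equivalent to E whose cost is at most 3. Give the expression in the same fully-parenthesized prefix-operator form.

(1) (~ (~ 0))  =[not_not →]=  0    ⊢ ((0 ^ a) | (0 ^ (a & (a | 1))))
(2) (a & (a | 1))  =[absorb_and →]=  a    ⊢ ((0 ^ a) | (0 ^ a))
(3) ((0 ^ a) | (0 ^ a))  =[or_idem →]=  (0 ^ a)    ⊢ cost 3, within 3

(0 ^ a)   [cost 3]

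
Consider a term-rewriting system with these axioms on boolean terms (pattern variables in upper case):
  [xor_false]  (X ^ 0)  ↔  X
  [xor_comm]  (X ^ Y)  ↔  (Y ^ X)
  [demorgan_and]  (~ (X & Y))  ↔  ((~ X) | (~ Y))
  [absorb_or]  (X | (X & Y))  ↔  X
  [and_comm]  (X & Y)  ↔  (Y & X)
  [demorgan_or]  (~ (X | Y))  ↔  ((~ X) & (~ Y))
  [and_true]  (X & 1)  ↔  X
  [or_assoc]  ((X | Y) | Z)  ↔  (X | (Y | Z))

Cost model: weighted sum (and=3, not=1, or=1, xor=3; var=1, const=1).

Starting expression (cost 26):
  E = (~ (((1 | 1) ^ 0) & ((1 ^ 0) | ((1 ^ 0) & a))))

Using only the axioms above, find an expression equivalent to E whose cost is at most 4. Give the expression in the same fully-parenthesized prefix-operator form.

(~ (1 | 1))   [cost 4]

(1) ((1 ^ 0) | ((1 ^ 0) & a))  =[absorb_or →]=  (1 ^ 0)    ⊢ (~ (((1 | 1) ^ 0) & (1 ^ 0)))
(2) ((1 | 1) ^ 0)  =[xor_false →]=  (1 | 1)    ⊢ (~ ((1 | 1) & (1 ^ 0)))
(3) (1 ^ 0)  =[xor_false →]=  1    ⊢ (~ ((1 | 1) & 1))
(4) ((1 | 1) & 1)  =[and_true →]=  (1 | 1)    ⊢ cost 4, within 4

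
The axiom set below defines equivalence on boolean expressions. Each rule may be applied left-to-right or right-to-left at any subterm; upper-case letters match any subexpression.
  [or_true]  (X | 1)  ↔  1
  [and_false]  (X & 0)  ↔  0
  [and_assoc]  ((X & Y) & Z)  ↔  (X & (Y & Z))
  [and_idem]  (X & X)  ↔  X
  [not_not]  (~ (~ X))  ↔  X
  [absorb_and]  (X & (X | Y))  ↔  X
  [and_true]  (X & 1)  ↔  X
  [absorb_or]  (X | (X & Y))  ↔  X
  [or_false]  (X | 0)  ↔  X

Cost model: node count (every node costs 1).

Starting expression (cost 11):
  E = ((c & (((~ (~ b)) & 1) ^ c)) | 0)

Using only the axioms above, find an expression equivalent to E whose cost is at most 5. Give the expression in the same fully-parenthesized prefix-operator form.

(c & (b ^ c))   [cost 5]

1. [not_not →] (~ (~ b))  →  b;  E = ((c & ((b & 1) ^ c)) | 0)
2. [or_false →] ((c & ((b & 1) ^ c)) | 0)  →  (c & ((b & 1) ^ c))
3. [and_true →] (b & 1)  →  b;  cost 5 ≤ 5, done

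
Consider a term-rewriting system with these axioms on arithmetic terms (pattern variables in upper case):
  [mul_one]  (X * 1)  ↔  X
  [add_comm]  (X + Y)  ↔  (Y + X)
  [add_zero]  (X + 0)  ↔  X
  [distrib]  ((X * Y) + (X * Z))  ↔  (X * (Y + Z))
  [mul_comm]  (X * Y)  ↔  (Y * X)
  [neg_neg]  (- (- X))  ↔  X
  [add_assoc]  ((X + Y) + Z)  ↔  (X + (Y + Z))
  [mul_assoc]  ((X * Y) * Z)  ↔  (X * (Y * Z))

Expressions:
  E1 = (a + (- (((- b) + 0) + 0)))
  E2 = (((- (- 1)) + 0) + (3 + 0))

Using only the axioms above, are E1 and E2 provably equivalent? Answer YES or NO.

All listed rules preserve value, hence provable equivalence implies equal values everywhere; look for a separating assignment.
a=0, b=0 gives E1 ↦ 0, E2 ↦ 4; values differ ⇒ not provably equivalent.

NO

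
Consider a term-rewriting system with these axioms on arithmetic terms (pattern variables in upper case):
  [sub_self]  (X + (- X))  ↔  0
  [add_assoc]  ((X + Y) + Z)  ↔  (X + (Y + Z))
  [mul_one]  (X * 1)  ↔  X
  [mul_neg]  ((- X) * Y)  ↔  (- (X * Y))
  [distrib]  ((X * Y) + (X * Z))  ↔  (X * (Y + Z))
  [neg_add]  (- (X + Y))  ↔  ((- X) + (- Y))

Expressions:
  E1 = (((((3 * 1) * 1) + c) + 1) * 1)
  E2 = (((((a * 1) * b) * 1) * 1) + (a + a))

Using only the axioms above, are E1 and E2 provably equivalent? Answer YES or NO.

NO

All listed rules preserve value, hence provable equivalence implies equal values everywhere; look for a separating assignment.
a=0, b=0, c=0 gives E1 ↦ 4, E2 ↦ 0; values differ ⇒ not provably equivalent.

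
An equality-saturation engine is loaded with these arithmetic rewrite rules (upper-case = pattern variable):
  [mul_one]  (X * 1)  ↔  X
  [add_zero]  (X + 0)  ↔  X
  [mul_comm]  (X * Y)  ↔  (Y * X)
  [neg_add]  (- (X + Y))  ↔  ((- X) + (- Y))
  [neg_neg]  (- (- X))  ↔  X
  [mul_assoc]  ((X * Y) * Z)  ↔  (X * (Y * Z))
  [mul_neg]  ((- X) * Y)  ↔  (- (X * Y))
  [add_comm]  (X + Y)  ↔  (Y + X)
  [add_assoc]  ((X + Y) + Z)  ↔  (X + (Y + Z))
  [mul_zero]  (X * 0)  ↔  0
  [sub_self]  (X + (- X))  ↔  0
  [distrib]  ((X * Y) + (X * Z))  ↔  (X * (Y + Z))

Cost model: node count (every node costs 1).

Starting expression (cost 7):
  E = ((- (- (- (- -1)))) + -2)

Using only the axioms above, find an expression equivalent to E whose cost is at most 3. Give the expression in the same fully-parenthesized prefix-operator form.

1. [neg_neg →] (- (- (- (- -1))))  →  (- (- -1));  E = ((- (- -1)) + -2)
2. [add_comm →] ((- (- -1)) + -2)  →  (-2 + (- (- -1)))
3. [neg_neg →] (- (- -1))  →  -1;  cost 3 ≤ 3, done

(-2 + -1)   [cost 3]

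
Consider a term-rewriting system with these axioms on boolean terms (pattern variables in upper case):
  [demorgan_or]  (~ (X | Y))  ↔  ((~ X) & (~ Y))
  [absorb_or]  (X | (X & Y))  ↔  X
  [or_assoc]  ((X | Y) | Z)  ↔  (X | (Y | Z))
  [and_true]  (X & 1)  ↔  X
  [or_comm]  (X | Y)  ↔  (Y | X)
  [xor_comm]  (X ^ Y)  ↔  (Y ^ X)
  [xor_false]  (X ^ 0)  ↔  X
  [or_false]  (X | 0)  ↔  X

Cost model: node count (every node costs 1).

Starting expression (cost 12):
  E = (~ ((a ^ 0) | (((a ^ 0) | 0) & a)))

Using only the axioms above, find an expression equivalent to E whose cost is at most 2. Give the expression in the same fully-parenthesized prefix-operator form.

step 1: or_false (→) rewrites ((a ^ 0) | 0) into (a ^ 0), now (~ ((a ^ 0) | ((a ^ 0) & a)))
step 2: absorb_or (→) rewrites ((a ^ 0) | ((a ^ 0) & a)) into (a ^ 0), now (~ (a ^ 0))
step 3: xor_false (→) rewrites (a ^ 0) into a, reaching cost 2 (bound 2)

(~ a)   [cost 2]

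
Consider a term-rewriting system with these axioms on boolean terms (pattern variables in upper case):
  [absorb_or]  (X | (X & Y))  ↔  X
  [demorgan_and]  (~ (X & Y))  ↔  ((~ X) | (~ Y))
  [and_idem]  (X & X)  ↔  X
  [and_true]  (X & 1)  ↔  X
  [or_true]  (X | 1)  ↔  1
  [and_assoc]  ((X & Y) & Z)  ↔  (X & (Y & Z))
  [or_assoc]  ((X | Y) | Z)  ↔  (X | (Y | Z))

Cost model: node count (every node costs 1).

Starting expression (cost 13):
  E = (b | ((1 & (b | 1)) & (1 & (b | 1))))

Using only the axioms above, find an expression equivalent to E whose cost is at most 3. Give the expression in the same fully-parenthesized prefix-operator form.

(b | 1)   [cost 3]

(1) ((1 & (b | 1)) & (1 & (b | 1)))  =[and_idem →]=  (1 & (b | 1))    ⊢ (b | (1 & (b | 1)))
(2) (b | 1)  =[or_true →]=  1    ⊢ (b | (1 & 1))
(3) (1 & 1)  =[and_idem →]=  1    ⊢ cost 3, within 3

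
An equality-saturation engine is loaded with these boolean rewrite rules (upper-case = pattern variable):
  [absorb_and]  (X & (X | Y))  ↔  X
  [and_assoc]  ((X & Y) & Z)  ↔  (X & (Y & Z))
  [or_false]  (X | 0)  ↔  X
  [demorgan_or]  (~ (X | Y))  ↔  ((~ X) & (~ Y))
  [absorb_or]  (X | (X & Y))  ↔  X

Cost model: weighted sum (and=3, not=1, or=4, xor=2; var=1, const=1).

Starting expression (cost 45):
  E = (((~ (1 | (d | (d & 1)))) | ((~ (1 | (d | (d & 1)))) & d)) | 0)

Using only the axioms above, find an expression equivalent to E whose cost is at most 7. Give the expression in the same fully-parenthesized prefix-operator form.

(~ (1 | d))   [cost 7]

1. [absorb_or →] ((~ (1 | (d | (d & 1)))) | ((~ (1 | (d | (d & 1)))) & d))  →  (~ (1 | (d | (d & 1))));  E = ((~ (1 | (d | (d & 1)))) | 0)
2. [or_false →] ((~ (1 | (d | (d & 1)))) | 0)  →  (~ (1 | (d | (d & 1))))
3. [absorb_or →] (d | (d & 1))  →  d;  cost 7 ≤ 7, done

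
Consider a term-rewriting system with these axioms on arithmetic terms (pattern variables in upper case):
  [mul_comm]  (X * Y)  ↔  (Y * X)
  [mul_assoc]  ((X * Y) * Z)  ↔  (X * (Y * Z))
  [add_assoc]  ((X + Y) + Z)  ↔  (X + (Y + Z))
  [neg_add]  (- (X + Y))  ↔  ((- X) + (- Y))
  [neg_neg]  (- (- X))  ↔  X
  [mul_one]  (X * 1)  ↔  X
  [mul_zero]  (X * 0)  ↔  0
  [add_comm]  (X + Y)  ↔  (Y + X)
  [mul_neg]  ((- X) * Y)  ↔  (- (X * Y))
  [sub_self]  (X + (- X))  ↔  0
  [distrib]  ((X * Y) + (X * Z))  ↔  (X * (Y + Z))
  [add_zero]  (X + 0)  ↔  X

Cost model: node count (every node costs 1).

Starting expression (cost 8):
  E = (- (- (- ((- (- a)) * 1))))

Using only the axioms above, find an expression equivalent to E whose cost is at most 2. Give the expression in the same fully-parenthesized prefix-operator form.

step 1: mul_one (→) rewrites ((- (- a)) * 1) into (- (- a)), now (- (- (- (- (- a)))))
step 2: neg_neg (→) rewrites (- (- (- (- (- a))))) into (- (- (- a)))
step 3: neg_neg (→) rewrites (- (- (- a))) into (- a), reaching cost 2 (bound 2)

(- a)   [cost 2]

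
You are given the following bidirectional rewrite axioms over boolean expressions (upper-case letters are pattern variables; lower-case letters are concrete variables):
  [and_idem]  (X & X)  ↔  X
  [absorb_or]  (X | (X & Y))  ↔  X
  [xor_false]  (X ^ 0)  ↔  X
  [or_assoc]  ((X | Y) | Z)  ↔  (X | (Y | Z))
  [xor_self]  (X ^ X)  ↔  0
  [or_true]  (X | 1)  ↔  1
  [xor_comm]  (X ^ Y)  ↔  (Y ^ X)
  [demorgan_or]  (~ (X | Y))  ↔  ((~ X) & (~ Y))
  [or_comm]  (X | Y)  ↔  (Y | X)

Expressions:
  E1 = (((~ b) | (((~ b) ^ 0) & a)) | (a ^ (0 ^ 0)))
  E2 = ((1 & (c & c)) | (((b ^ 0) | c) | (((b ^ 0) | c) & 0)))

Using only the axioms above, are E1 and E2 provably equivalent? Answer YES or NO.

Every axiom is a valid identity, so a rewrite proof would force E1 and E2 to agree under every assignment.
At a=0, b=0, c=0: E1 = 1 but E2 = 0; they differ, so no derivation exists.

NO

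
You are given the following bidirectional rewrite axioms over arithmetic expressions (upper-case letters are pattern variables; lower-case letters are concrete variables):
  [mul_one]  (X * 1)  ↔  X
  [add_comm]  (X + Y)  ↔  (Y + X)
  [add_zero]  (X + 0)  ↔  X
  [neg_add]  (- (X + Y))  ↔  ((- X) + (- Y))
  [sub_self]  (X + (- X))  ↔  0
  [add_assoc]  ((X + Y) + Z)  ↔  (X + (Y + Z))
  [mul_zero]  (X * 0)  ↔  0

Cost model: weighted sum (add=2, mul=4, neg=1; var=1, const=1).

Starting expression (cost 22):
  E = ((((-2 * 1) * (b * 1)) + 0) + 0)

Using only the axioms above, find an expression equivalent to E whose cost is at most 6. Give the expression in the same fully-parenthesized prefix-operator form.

1. [add_zero →] ((((-2 * 1) * (b * 1)) + 0) + 0)  →  (((-2 * 1) * (b * 1)) + 0)
2. [mul_one →] (b * 1)  →  b;  E = (((-2 * 1) * b) + 0)
3. [mul_one →] (-2 * 1)  →  -2;  E = ((-2 * b) + 0)
4. [add_zero →] ((-2 * b) + 0)  →  (-2 * b);  cost 6 ≤ 6, done

(-2 * b)   [cost 6]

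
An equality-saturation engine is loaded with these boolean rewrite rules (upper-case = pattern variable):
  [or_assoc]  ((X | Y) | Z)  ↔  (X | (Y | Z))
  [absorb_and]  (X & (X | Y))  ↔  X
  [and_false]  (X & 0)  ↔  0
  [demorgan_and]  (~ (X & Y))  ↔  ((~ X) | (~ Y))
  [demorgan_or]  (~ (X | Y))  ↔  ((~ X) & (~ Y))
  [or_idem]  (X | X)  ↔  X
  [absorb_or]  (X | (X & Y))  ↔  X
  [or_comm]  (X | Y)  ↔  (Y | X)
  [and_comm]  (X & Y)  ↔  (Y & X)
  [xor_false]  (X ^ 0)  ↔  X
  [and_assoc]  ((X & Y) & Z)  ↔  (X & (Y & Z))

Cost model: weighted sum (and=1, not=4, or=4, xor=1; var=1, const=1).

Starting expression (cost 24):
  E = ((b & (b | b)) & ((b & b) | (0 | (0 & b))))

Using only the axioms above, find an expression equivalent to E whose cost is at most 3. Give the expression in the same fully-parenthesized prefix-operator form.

1. [absorb_or →] (0 | (0 & b))  →  0;  E = ((b & (b | b)) & ((b & b) | 0))
2. [or_idem →] (b | b)  →  b;  E = ((b & b) & ((b & b) | 0))
3. [absorb_and →] ((b & b) & ((b & b) | 0))  →  (b & b);  cost 3 ≤ 3, done

(b & b)   [cost 3]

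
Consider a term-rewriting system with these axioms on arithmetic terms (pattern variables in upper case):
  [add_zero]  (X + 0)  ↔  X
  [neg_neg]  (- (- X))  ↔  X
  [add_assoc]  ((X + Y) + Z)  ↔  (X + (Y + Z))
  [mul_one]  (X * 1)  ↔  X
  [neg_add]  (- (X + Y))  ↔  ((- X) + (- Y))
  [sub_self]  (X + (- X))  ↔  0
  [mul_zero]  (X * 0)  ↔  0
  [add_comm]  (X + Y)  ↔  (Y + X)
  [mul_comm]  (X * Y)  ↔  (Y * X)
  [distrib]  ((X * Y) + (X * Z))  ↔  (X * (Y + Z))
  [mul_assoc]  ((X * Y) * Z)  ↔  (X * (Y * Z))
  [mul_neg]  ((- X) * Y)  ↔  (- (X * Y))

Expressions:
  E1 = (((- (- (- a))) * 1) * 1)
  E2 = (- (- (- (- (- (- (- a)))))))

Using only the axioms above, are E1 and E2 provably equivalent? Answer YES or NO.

step 1: neg_neg (→) rewrites (- (- (- a))) into (- a), now (((- a) * 1) * 1)
step 2: mul_one (→) rewrites ((- a) * 1) into (- a), now ((- a) * 1)
step 3: mul_one (→) rewrites ((- a) * 1) into (- a)
step 4: neg_neg (←) rewrites (- a) into (- (- (- a)))
step 5: neg_neg (←) rewrites a into (- (- a)), now (- (- (- (- (- a)))))
step 6: neg_neg (←) rewrites (- (- (- (- a)))) into (- (- (- (- (- (- a)))))), which is E2

YES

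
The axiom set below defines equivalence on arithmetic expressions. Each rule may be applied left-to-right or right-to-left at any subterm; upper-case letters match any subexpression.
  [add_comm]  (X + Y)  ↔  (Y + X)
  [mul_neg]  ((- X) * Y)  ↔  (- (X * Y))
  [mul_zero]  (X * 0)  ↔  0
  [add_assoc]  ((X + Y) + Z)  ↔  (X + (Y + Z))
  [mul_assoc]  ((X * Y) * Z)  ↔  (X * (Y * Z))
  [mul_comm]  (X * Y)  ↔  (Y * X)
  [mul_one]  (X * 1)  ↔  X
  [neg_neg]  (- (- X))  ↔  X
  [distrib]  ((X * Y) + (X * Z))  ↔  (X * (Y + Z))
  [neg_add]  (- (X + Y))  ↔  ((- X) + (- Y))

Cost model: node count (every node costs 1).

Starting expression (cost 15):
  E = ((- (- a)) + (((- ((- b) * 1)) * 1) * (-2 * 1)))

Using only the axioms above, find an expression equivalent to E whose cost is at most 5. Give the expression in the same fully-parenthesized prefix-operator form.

(a + (b * -2))   [cost 5]

(1) ((- b) * 1)  =[mul_one →]=  (- b)    ⊢ ((- (- a)) + (((- (- b)) * 1) * (-2 * 1)))
(2) ((- (- b)) * 1)  =[mul_one →]=  (- (- b))    ⊢ ((- (- a)) + ((- (- b)) * (-2 * 1)))
(3) (- (- b))  =[neg_neg →]=  b    ⊢ ((- (- a)) + (b * (-2 * 1)))
(4) (- (- a))  =[neg_neg →]=  a    ⊢ (a + (b * (-2 * 1)))
(5) (-2 * 1)  =[mul_one →]=  -2    ⊢ cost 5, within 5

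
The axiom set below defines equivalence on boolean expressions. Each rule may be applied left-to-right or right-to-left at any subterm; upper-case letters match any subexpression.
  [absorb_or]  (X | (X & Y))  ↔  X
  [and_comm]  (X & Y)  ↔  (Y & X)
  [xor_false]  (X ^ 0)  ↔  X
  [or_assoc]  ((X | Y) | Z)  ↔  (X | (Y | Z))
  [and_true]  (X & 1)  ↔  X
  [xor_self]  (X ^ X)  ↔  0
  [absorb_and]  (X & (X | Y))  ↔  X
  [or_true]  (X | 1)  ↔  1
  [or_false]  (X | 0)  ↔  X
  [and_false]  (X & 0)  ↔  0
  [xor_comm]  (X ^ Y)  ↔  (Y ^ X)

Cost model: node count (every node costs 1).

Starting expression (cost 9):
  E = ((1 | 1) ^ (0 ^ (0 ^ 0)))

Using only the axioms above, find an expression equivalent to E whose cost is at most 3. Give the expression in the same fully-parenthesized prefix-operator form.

(1 ^ 0)   [cost 3]

1. [xor_self →] (0 ^ 0)  →  0;  E = ((1 | 1) ^ (0 ^ 0))
2. [or_true →] (1 | 1)  →  1;  E = (1 ^ (0 ^ 0))
3. [xor_false →] (0 ^ 0)  →  0;  cost 3 ≤ 3, done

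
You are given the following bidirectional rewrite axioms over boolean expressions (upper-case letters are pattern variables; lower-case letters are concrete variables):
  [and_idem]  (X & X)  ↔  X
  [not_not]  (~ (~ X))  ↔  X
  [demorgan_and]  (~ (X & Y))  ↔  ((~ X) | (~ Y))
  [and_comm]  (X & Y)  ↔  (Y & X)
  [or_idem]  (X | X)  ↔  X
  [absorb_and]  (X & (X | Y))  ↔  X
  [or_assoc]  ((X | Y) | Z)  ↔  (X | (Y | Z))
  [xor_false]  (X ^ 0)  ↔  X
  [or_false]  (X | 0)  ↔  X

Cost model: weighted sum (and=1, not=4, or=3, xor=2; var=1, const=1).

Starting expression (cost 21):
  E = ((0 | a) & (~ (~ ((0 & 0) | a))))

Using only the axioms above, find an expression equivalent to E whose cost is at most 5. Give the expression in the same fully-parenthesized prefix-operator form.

(0 | a)   [cost 5]

step 1: not_not (→) rewrites (~ (~ ((0 & 0) | a))) into ((0 & 0) | a), now ((0 | a) & ((0 & 0) | a))
step 2: and_idem (→) rewrites (0 & 0) into 0, now ((0 | a) & (0 | a))
step 3: and_idem (→) rewrites ((0 | a) & (0 | a)) into (0 | a), reaching cost 5 (bound 5)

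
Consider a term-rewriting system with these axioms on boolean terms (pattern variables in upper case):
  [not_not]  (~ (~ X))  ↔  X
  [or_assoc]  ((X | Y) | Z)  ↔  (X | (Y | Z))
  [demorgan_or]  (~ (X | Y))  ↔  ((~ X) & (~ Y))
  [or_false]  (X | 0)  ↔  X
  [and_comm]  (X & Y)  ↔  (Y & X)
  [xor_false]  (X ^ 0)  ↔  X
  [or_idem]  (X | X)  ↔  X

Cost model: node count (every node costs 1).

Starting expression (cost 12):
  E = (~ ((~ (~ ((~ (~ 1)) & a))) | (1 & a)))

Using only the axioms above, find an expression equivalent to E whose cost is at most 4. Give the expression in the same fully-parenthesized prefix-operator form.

(~ (1 & a))   [cost 4]

1. [not_not →] (~ (~ 1))  →  1;  E = (~ ((~ (~ (1 & a))) | (1 & a)))
2. [not_not →] (~ (~ (1 & a)))  →  (1 & a);  E = (~ ((1 & a) | (1 & a)))
3. [or_idem →] ((1 & a) | (1 & a))  →  (1 & a);  cost 4 ≤ 4, done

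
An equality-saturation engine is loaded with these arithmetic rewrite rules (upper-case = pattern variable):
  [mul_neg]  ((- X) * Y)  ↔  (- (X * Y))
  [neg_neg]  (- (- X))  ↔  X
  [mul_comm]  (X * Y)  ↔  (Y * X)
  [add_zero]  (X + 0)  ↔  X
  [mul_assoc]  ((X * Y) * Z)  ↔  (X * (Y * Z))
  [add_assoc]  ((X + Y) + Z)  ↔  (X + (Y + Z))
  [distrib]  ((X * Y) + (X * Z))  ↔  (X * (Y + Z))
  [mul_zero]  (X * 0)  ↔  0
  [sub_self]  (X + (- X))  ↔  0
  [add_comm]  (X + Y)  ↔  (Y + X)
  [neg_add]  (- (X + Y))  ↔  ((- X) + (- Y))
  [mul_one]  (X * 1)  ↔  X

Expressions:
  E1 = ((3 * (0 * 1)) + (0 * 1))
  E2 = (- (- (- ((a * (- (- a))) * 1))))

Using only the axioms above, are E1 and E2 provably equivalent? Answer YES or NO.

All listed rules preserve value, hence provable equivalence implies equal values everywhere; look for a separating assignment.
a=1 gives E1 ↦ 0, E2 ↦ -1; values differ ⇒ not provably equivalent.

NO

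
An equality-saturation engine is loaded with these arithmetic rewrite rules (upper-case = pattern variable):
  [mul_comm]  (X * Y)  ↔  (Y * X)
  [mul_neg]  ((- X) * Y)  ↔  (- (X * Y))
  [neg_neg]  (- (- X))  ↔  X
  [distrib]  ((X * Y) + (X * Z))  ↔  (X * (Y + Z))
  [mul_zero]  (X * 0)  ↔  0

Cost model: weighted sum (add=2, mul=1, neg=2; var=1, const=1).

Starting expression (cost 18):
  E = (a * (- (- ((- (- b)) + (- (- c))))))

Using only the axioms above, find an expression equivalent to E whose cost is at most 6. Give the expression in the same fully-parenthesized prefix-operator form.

(a * (b + c))   [cost 6]

(1) (- (- b))  =[neg_neg →]=  b    ⊢ (a * (- (- (b + (- (- c))))))
(2) (- (- (b + (- (- c)))))  =[neg_neg →]=  (b + (- (- c)))    ⊢ (a * (b + (- (- c))))
(3) (- (- c))  =[neg_neg →]=  c    ⊢ cost 6, within 6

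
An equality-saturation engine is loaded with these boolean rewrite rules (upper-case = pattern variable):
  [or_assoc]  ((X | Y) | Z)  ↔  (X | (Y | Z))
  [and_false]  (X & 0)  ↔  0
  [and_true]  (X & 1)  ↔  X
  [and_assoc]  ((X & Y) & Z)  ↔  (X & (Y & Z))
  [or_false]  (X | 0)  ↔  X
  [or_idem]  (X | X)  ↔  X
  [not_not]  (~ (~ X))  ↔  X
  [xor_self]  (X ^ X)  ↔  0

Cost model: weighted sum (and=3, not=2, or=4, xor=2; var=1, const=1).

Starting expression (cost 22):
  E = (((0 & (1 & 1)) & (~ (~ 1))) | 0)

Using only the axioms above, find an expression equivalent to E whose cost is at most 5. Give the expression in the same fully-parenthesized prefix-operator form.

step 1: or_false (→) rewrites (((0 & (1 & 1)) & (~ (~ 1))) | 0) into ((0 & (1 & 1)) & (~ (~ 1)))
step 2: and_true (→) rewrites (1 & 1) into 1, now ((0 & 1) & (~ (~ 1)))
step 3: and_true (→) rewrites (0 & 1) into 0, now (0 & (~ (~ 1)))
step 4: not_not (→) rewrites (~ (~ 1)) into 1, reaching cost 5 (bound 5)

(0 & 1)   [cost 5]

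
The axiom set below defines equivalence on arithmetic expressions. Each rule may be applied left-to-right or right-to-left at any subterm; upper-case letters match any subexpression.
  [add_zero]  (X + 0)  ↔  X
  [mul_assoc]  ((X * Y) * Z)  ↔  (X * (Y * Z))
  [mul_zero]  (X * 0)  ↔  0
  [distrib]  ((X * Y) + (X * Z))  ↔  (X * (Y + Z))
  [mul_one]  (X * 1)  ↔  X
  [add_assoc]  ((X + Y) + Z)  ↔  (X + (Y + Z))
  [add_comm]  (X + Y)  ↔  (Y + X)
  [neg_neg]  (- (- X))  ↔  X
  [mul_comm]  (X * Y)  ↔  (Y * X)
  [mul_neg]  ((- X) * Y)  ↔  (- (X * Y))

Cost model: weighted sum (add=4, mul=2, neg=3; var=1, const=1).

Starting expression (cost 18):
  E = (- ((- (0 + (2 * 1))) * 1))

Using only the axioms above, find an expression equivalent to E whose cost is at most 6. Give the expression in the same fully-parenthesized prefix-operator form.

step 1: mul_one (→) rewrites (2 * 1) into 2, now (- ((- (0 + 2)) * 1))
step 2: mul_one (→) rewrites ((- (0 + 2)) * 1) into (- (0 + 2)), now (- (- (0 + 2)))
step 3: neg_neg (→) rewrites (- (- (0 + 2))) into (0 + 2), reaching cost 6 (bound 6)

(0 + 2)   [cost 6]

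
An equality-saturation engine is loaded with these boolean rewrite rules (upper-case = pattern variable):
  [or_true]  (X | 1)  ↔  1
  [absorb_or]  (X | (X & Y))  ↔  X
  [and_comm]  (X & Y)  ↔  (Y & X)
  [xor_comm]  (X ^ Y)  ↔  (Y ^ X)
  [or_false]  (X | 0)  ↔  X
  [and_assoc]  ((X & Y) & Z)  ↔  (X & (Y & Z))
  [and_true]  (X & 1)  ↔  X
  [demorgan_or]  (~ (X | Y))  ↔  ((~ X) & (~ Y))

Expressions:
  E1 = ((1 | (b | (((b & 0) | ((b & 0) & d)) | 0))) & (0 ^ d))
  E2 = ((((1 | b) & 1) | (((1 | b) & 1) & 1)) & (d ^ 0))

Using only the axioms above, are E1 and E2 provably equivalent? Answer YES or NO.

(1) (((b & 0) | ((b & 0) & d)) | 0)  =[or_false →]=  ((b & 0) | ((b & 0) & d))    ⊢ ((1 | (b | ((b & 0) | ((b & 0) & d)))) & (0 ^ d))
(2) ((b & 0) | ((b & 0) & d))  =[absorb_or →]=  (b & 0)    ⊢ ((1 | (b | (b & 0))) & (0 ^ d))
(3) (b | (b & 0))  =[absorb_or →]=  b    ⊢ ((1 | b) & (0 ^ d))
(4) (0 ^ d)  =[xor_comm →]=  (d ^ 0)    ⊢ ((1 | b) & (d ^ 0))
(5) (1 | b)  =[and_true ←]=  ((1 | b) & 1)    ⊢ (((1 | b) & 1) & (d ^ 0))
(6) ((1 | b) & 1)  =[absorb_or ←]=  (((1 | b) & 1) | (((1 | b) & 1) & 1))    ⊢ E2

YES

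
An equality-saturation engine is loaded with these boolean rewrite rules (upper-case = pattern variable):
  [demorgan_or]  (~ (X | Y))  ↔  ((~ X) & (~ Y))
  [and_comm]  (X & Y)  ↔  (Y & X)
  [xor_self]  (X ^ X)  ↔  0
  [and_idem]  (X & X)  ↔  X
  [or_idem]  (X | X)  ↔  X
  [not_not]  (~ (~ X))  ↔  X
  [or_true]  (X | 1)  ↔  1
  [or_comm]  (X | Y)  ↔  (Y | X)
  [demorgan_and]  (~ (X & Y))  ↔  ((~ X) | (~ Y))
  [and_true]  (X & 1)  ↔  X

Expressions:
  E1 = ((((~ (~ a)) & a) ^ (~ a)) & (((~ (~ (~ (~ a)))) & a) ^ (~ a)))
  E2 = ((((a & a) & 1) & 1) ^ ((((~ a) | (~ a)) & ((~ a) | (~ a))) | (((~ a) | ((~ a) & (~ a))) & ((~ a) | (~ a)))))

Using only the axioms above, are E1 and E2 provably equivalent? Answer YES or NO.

YES

(1) (~ (~ a))  =[not_not →]=  a    ⊢ ((((~ (~ a)) & a) ^ (~ a)) & (((~ (~ a)) & a) ^ (~ a)))
(2) ((((~ (~ a)) & a) ^ (~ a)) & (((~ (~ a)) & a) ^ (~ a)))  =[and_idem →]=  (((~ (~ a)) & a) ^ (~ a))
(3) (~ (~ a))  =[not_not →]=  a    ⊢ ((a & a) ^ (~ a))
(4) (a & a)  =[and_true ←]=  ((a & a) & 1)    ⊢ (((a & a) & 1) ^ (~ a))
(5) ((a & a) & 1)  =[and_true ←]=  (((a & a) & 1) & 1)    ⊢ ((((a & a) & 1) & 1) ^ (~ a))
(6) (~ a)  =[or_idem ←]=  ((~ a) | (~ a))    ⊢ ((((a & a) & 1) & 1) ^ ((~ a) | (~ a)))
(7) ((~ a) | (~ a))  =[and_idem ←]=  (((~ a) | (~ a)) & ((~ a) | (~ a)))    ⊢ ((((a & a) & 1) & 1) ^ (((~ a) | (~ a)) & ((~ a) | (~ a))))
(8) (((~ a) | (~ a)) & ((~ a) | (~ a)))  =[or_idem ←]=  ((((~ a) | (~ a)) & ((~ a) | (~ a))) | (((~ a) | (~ a)) & ((~ a) | (~ a))))    ⊢ ((((a & a) & 1) & 1) ^ ((((~ a) | (~ a)) & ((~ a) | (~ a))) | (((~ a) | (~ a)) & ((~ a) | (~ a)))))
(9) (~ a)  =[and_idem ←]=  ((~ a) & (~ a))    ⊢ E2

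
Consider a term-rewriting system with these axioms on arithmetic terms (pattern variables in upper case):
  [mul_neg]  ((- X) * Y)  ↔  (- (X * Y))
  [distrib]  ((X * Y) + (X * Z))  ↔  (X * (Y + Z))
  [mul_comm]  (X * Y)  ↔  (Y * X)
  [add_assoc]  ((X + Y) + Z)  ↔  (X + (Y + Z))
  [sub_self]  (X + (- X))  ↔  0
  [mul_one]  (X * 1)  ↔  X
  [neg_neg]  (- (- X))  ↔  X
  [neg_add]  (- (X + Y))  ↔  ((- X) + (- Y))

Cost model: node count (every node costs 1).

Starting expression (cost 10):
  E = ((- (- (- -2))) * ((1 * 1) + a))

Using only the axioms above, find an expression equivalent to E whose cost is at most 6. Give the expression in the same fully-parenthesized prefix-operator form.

((1 + a) * (- -2))   [cost 6]

step 1: mul_comm (→) rewrites ((- (- (- -2))) * ((1 * 1) + a)) into (((1 * 1) + a) * (- (- (- -2))))
step 2: neg_neg (→) rewrites (- (- (- -2))) into (- -2), now (((1 * 1) + a) * (- -2))
step 3: mul_one (→) rewrites (1 * 1) into 1, reaching cost 6 (bound 6)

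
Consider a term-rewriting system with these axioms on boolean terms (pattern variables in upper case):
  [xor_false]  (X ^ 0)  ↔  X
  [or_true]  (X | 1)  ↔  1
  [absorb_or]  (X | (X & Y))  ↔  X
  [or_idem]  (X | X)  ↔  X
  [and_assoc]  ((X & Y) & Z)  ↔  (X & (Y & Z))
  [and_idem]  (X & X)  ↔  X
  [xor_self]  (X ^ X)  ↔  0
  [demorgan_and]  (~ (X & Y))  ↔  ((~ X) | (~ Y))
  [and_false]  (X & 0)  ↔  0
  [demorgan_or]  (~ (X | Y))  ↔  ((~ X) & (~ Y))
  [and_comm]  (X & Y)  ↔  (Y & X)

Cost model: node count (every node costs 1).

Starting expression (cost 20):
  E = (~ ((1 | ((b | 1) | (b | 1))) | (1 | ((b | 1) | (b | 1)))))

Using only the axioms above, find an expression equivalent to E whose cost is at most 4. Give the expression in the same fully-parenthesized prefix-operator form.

(1) ((1 | ((b | 1) | (b | 1))) | (1 | ((b | 1) | (b | 1))))  =[or_idem →]=  (1 | ((b | 1) | (b | 1)))    ⊢ (~ (1 | ((b | 1) | (b | 1))))
(2) ((b | 1) | (b | 1))  =[or_idem →]=  (b | 1)    ⊢ (~ (1 | (b | 1)))
(3) (b | 1)  =[or_true →]=  1    ⊢ cost 4, within 4

(~ (1 | 1))   [cost 4]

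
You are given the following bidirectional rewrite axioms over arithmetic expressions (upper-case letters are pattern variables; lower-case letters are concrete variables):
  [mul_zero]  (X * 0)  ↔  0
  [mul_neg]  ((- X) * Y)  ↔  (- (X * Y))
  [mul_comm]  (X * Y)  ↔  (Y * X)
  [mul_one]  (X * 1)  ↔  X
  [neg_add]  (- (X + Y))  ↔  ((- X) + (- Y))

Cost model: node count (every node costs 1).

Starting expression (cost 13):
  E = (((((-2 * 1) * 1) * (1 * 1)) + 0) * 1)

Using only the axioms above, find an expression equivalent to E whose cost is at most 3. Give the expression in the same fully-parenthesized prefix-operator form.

(1) (-2 * 1)  =[mul_one →]=  -2    ⊢ ((((-2 * 1) * (1 * 1)) + 0) * 1)
(2) (-2 * 1)  =[mul_one →]=  -2    ⊢ (((-2 * (1 * 1)) + 0) * 1)
(3) (((-2 * (1 * 1)) + 0) * 1)  =[mul_one →]=  ((-2 * (1 * 1)) + 0)
(4) (1 * 1)  =[mul_one →]=  1    ⊢ ((-2 * 1) + 0)
(5) (-2 * 1)  =[mul_one →]=  -2    ⊢ cost 3, within 3

(-2 + 0)   [cost 3]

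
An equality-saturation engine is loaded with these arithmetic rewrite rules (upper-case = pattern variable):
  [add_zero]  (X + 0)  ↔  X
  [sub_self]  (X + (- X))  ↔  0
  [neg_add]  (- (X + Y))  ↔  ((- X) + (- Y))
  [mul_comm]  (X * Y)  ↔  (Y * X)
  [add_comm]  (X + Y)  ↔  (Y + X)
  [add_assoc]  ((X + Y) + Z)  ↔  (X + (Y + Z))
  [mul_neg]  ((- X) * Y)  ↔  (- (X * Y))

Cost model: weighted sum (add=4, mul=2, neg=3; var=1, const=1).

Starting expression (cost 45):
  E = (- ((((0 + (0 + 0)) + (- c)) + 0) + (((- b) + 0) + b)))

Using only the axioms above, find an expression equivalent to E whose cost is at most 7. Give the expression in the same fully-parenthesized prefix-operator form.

step 1: add_zero (→) rewrites (0 + 0) into 0, now (- ((((0 + 0) + (- c)) + 0) + (((- b) + 0) + b)))
step 2: add_comm (→) rewrites (((- b) + 0) + b) into (b + ((- b) + 0)), now (- ((((0 + 0) + (- c)) + 0) + (b + ((- b) + 0))))
step 3: add_zero (→) rewrites (0 + 0) into 0, now (- (((0 + (- c)) + 0) + (b + ((- b) + 0))))
step 4: add_zero (→) rewrites ((- b) + 0) into (- b), now (- (((0 + (- c)) + 0) + (b + (- b))))
step 5: sub_self (→) rewrites (b + (- b)) into 0, now (- (((0 + (- c)) + 0) + 0))
step 6: add_comm (→) rewrites (0 + (- c)) into ((- c) + 0), now (- ((((- c) + 0) + 0) + 0))
step 7: add_zero (→) rewrites ((((- c) + 0) + 0) + 0) into (((- c) + 0) + 0), now (- (((- c) + 0) + 0))
step 8: add_zero (→) rewrites (((- c) + 0) + 0) into ((- c) + 0), now (- ((- c) + 0))
step 9: add_zero (→) rewrites ((- c) + 0) into (- c), reaching cost 7 (bound 7)

(- (- c))   [cost 7]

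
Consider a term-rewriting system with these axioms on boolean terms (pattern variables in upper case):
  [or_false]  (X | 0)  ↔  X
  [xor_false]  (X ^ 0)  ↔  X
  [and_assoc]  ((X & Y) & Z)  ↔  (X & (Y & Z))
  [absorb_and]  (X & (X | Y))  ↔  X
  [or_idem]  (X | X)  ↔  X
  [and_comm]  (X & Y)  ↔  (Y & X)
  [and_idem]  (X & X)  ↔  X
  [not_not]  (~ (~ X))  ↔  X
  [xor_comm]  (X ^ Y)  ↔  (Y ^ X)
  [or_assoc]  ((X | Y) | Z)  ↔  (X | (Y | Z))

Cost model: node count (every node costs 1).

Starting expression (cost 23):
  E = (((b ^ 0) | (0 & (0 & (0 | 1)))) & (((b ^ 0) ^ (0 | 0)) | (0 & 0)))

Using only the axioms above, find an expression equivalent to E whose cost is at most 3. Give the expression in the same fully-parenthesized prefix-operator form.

(b | 0)   [cost 3]

1. [absorb_and →] (0 & (0 | 1))  →  0;  E = (((b ^ 0) | (0 & 0)) & (((b ^ 0) ^ (0 | 0)) | (0 & 0)))
2. [or_idem →] (0 | 0)  →  0;  E = (((b ^ 0) | (0 & 0)) & (((b ^ 0) ^ 0) | (0 & 0)))
3. [xor_false →] (b ^ 0)  →  b;  E = (((b ^ 0) | (0 & 0)) & ((b ^ 0) | (0 & 0)))
4. [and_idem →] (((b ^ 0) | (0 & 0)) & ((b ^ 0) | (0 & 0)))  →  ((b ^ 0) | (0 & 0))
5. [xor_false →] (b ^ 0)  →  b;  E = (b | (0 & 0))
6. [and_idem →] (0 & 0)  →  0;  cost 3 ≤ 3, done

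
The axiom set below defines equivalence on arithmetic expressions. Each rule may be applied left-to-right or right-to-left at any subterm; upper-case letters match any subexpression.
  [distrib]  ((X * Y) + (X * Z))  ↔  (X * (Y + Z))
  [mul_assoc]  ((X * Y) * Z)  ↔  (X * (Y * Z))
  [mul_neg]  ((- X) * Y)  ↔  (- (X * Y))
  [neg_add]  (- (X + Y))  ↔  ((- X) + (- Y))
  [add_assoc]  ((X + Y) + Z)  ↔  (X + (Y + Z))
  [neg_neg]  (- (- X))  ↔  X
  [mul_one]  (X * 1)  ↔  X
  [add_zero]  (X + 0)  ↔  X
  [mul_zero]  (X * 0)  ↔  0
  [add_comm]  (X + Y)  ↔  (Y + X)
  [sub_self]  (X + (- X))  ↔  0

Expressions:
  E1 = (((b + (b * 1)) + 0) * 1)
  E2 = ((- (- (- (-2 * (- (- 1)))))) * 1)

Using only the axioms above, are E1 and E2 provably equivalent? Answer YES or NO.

The axioms are sound identities: if E1 ↔* E2 then E1 and E2 evaluate identically under any assignment.
Under b=0: E1 evaluates to 0, E2 to 2. Distinct ⇒ no rewrite sequence connects them.

NO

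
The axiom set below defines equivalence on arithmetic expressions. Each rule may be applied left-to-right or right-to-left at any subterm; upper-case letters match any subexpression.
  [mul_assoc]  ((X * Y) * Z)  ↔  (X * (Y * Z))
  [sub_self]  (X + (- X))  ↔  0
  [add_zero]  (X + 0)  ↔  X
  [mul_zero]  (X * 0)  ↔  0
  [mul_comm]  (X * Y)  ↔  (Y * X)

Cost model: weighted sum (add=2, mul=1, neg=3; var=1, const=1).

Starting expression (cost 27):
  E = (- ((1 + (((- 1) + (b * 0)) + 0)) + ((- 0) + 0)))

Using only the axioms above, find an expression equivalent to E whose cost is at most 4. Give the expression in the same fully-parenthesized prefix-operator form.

step 1: add_zero (→) rewrites (((- 1) + (b * 0)) + 0) into ((- 1) + (b * 0)), now (- ((1 + ((- 1) + (b * 0))) + ((- 0) + 0)))
step 2: mul_zero (→) rewrites (b * 0) into 0, now (- ((1 + ((- 1) + 0)) + ((- 0) + 0)))
step 3: add_zero (→) rewrites ((- 1) + 0) into (- 1), now (- ((1 + (- 1)) + ((- 0) + 0)))
step 4: sub_self (→) rewrites (1 + (- 1)) into 0, now (- (0 + ((- 0) + 0)))
step 5: add_zero (→) rewrites ((- 0) + 0) into (- 0), now (- (0 + (- 0)))
step 6: sub_self (→) rewrites (0 + (- 0)) into 0, reaching cost 4 (bound 4)

(- 0)   [cost 4]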